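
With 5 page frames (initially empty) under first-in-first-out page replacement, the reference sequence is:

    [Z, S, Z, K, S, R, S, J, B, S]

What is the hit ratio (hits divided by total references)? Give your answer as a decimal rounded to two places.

Z → miss, frames {Z}
S → miss, frames {Z,S}
Z → hit
K → miss, frames {Z,S,K}
S → hit
R → miss, frames {Z,S,K,R}
S → hit
J → miss, frames {Z,S,K,R,J}
B → miss, evict Z, frames {S,K,R,J,B}
S → hit
Hits: 4 of 10 references → 4/10 = 0.4000.

0.40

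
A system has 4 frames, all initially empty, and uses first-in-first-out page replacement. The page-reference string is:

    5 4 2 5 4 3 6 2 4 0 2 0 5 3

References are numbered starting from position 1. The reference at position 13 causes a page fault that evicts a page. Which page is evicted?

pos 1: 5 → miss, frames (5)
pos 2: 4 → miss, frames (5 4)
pos 3: 2 → miss, frames (5 4 2)
pos 4: 5 → hit
pos 5: 4 → hit
pos 6: 3 → miss, frames (5 4 2 3)
pos 7: 6 → miss, evict 5, frames (4 2 3 6)
pos 8: 2 → hit
pos 9: 4 → hit
pos 10: 0 → miss, evict 4, frames (2 3 6 0)
pos 11: 2 → hit
pos 12: 0 → hit
pos 13: 5 → miss, evict 2, frames (3 6 0 5)
At position 13, page 2 is evicted.

2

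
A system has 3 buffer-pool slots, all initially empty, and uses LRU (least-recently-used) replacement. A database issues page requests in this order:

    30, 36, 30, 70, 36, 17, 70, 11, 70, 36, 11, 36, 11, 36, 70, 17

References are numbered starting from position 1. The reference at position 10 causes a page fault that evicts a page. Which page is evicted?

pos 1: 30: fault, frames {30}
pos 2: 36: fault, frames {30,36}
pos 3: 30: hit
pos 4: 70: fault, frames {36,30,70}
pos 5: 36: hit
pos 6: 17: fault, evict 30, frames {70,36,17}
pos 7: 70: hit
pos 8: 11: fault, evict 36, frames {17,70,11}
pos 9: 70: hit
pos 10: 36: fault, evict 17, frames {11,70,36}
At position 10, page 17 is evicted.

17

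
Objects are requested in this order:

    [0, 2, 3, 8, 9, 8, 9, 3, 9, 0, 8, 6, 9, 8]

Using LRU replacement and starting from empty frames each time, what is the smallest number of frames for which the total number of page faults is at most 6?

f=1: 14 faults
f=2: 11 faults
f=3: 9 faults
f=4: 7 faults
f=5: 6 faults
f=6: 6 faults
Smallest f with faults ≤ 6 is 5.

5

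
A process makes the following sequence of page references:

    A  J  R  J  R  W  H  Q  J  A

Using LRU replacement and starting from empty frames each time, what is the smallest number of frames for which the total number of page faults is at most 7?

f=1: 10 faults
f=2: 8 faults
f=3: 8 faults
f=4: 8 faults
f=5: 7 faults
f=6: 6 faults
Smallest f with faults ≤ 7 is 5.

5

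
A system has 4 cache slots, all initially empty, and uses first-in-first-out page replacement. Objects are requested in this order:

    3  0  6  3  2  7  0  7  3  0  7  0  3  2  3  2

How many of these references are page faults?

3 → miss, frames {3}
0 → miss, frames {3,0}
6 → miss, frames {3,0,6}
3 → hit
2 → miss, frames {3,0,6,2}
7 → miss, evict 3, frames {0,6,2,7}
0 → hit
7 → hit
3 → miss, evict 0, frames {6,2,7,3}
0 → miss, evict 6, frames {2,7,3,0}
7 → hit
0 → hit
3 → hit
2 → hit
3 → hit
2 → hit
Page faults: 7.

7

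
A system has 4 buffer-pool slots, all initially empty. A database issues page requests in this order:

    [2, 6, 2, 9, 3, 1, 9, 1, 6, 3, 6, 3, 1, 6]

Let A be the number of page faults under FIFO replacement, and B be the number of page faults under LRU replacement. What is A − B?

-1

Under FIFO: F F . F F F . . . . . . . . → 5 faults.
Under LRU: F F . F F F . . F . . . . . → 6 faults.
A − B = 5 − 6 = -1.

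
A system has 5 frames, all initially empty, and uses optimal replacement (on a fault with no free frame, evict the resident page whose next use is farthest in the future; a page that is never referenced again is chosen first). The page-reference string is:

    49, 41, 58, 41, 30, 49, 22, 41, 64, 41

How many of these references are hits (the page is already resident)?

49 → miss, frames [49]
41 → miss, frames [49, 41]
58 → miss, frames [49, 41, 58]
41 → hit
30 → miss, frames [49, 41, 58, 30]
49 → hit
22 → miss, frames [49, 41, 58, 30, 22]
41 → hit
64 → miss, evict 22, frames [49, 41, 58, 30, 64]
41 → hit
Hits: 4.

4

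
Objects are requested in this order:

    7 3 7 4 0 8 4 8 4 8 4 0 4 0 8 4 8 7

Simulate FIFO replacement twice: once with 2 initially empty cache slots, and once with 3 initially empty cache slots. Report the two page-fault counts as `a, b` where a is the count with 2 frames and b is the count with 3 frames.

10, 6

2 frames: F F . F F F F . . . . F . . F F . F → 10 faults.
3 frames: F F . F F F . . . . . . . . . . . F → 6 faults.
6 < 10: adding a frame reduced faults, as is typical.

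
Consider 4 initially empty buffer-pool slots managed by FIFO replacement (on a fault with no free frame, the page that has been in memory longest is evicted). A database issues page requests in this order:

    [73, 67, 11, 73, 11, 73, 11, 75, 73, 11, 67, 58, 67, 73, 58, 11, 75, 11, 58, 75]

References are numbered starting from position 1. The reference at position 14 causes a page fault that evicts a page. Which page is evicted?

67

pos 1: 73 → fault, frames {73}
pos 2: 67 → fault, frames {73,67}
pos 3: 11 → fault, frames {73,67,11}
pos 4: 73 → hit
pos 5: 11 → hit
pos 6: 73 → hit
pos 7: 11 → hit
pos 8: 75 → fault, frames {73,67,11,75}
pos 9: 73 → hit
pos 10: 11 → hit
pos 11: 67 → hit
pos 12: 58 → fault, evict 73, frames {67,11,75,58}
pos 13: 67 → hit
pos 14: 73 → fault, evict 67, frames {11,75,58,73}
At position 14, page 67 is evicted.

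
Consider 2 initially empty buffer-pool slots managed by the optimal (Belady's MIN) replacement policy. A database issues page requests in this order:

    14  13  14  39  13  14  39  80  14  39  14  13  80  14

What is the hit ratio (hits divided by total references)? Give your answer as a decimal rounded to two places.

0.43

14 -> fault, frames [14]
13 -> fault, frames [14, 13]
14 -> hit
39 -> fault, evict 14, frames [13, 39]
13 -> hit
14 -> fault, evict 13, frames [39, 14]
39 -> hit
80 -> fault, evict 39, frames [14, 80]
14 -> hit
39 -> fault, evict 80, frames [14, 39]
14 -> hit
13 -> fault, evict 39, frames [14, 13]
80 -> fault, evict 13, frames [14, 80]
14 -> hit
Hits: 6 of 14 references → 6/14 = 0.4286.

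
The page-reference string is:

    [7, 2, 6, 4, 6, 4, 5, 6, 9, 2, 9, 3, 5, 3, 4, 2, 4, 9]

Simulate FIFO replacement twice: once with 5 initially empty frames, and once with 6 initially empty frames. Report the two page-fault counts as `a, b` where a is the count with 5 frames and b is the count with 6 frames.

8, 7

5 frames: F F F F . . F . F . . F . . . F . . → 8 faults.
6 frames: F F F F . . F . F . . F . . . . . . → 7 faults.
7 < 8: adding a frame reduced faults, as is typical.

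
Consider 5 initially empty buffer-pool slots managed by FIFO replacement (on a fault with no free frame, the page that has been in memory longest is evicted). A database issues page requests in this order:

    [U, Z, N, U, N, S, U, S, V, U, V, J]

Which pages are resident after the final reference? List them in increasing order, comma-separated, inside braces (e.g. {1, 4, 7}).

{J, N, S, V, Z}

U → fault, frames {U}
Z → fault, frames {U,Z}
N → fault, frames {U,Z,N}
U → hit
N → hit
S → fault, frames {U,Z,N,S}
U → hit
S → hit
V → fault, frames {U,Z,N,S,V}
U → hit
V → hit
J → fault, evict U, frames {Z,N,S,V,J}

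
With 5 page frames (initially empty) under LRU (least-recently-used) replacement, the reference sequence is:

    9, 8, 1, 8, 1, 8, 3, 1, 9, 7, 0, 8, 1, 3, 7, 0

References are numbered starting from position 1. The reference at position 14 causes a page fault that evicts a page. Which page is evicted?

9

pos 1: 9 -> fault, frames {9}
pos 2: 8 -> fault, frames {9,8}
pos 3: 1 -> fault, frames {9,8,1}
pos 4: 8 -> hit
pos 5: 1 -> hit
pos 6: 8 -> hit
pos 7: 3 -> fault, frames {9,1,8,3}
pos 8: 1 -> hit
pos 9: 9 -> hit
pos 10: 7 -> fault, frames {8,3,1,9,7}
pos 11: 0 -> fault, evict 8, frames {3,1,9,7,0}
pos 12: 8 -> fault, evict 3, frames {1,9,7,0,8}
pos 13: 1 -> hit
pos 14: 3 -> fault, evict 9, frames {7,0,8,1,3}
At position 14, page 9 is evicted.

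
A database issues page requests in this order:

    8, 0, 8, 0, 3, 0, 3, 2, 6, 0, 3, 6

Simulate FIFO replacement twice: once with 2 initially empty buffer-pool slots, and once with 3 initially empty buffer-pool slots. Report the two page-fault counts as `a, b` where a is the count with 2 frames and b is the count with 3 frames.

2 frames: F F . . F . . F F F F F → 8 faults.
3 frames: F F . . F . . F F F F . → 7 faults.
7 < 8: adding a frame reduced faults, as is typical.

8, 7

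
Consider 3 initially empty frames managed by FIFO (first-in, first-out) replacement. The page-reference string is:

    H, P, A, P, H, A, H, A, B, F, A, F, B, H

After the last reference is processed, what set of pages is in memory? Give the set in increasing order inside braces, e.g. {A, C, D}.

{B, F, H}

H -> miss, frames (H)
P -> miss, frames (H P)
A -> miss, frames (H P A)
P -> hit
H -> hit
A -> hit
H -> hit
A -> hit
B -> miss, evict H, frames (P A B)
F -> miss, evict P, frames (A B F)
A -> hit
F -> hit
B -> hit
H -> miss, evict A, frames (B F H)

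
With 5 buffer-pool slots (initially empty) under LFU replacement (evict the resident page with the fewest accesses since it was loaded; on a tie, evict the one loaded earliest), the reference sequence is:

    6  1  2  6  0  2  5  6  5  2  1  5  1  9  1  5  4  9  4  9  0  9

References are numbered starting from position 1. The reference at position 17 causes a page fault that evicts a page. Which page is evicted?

9

pos 1: 6 → miss, frames [6]
pos 2: 1 → miss, frames [6, 1]
pos 3: 2 → miss, frames [6, 1, 2]
pos 4: 6 → hit
pos 5: 0 → miss, frames [6, 1, 2, 0]
pos 6: 2 → hit
pos 7: 5 → miss, frames [6, 1, 2, 0, 5]
pos 8: 6 → hit
pos 9: 5 → hit
pos 10: 2 → hit
pos 11: 1 → hit
pos 12: 5 → hit
pos 13: 1 → hit
pos 14: 9 → miss, evict 0, frames [6, 1, 2, 5, 9]
pos 15: 1 → hit
pos 16: 5 → hit
pos 17: 4 → miss, evict 9, frames [6, 1, 2, 5, 4]
At position 17, page 9 is evicted.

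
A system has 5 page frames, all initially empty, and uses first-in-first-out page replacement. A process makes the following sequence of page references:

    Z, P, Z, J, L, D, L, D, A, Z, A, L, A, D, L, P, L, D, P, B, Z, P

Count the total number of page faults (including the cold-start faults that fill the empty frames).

Z: miss, frames {Z}
P: miss, frames {Z,P}
Z: hit
J: miss, frames {Z,P,J}
L: miss, frames {Z,P,J,L}
D: miss, frames {Z,P,J,L,D}
L: hit
D: hit
A: miss, evict Z, frames {P,J,L,D,A}
Z: miss, evict P, frames {J,L,D,A,Z}
A: hit
L: hit
A: hit
D: hit
L: hit
P: miss, evict J, frames {L,D,A,Z,P}
L: hit
D: hit
P: hit
B: miss, evict L, frames {D,A,Z,P,B}
Z: hit
P: hit
Page faults: 9.

9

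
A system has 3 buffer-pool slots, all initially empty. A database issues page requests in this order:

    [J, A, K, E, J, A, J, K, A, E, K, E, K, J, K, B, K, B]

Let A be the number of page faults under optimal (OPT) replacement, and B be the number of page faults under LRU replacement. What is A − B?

-3

Under OPT: F F F F . . . F . . . . . F . F . . → 7 faults.
Under LRU: F F F F F F . F . F . . . F . F . . → 10 faults.
A − B = 7 − 10 = -3.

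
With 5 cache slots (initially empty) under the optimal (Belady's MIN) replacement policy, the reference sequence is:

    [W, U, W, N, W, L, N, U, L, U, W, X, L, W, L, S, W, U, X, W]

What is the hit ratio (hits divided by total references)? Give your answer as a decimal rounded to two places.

0.70

W: fault, frames [W]
U: fault, frames [W, U]
W: hit
N: fault, frames [W, U, N]
W: hit
L: fault, frames [W, U, N, L]
N: hit
U: hit
L: hit
U: hit
W: hit
X: fault, frames [W, U, N, L, X]
L: hit
W: hit
L: hit
S: fault, evict L, frames [W, U, N, X, S]
W: hit
U: hit
X: hit
W: hit
Hits: 14 of 20 references → 14/20 = 0.7000.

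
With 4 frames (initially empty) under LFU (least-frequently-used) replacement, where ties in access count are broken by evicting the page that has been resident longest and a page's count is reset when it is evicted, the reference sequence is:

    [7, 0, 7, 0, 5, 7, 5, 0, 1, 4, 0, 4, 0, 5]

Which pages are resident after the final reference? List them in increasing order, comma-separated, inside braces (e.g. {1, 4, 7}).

7 → fault, frames {7}
0 → fault, frames {7,0}
7 → hit
0 → hit
5 → fault, frames {7,0,5}
7 → hit
5 → hit
0 → hit
1 → fault, frames {7,0,5,1}
4 → fault, evict 1, frames {7,0,5,4}
0 → hit
4 → hit
0 → hit
5 → hit

{0, 4, 5, 7}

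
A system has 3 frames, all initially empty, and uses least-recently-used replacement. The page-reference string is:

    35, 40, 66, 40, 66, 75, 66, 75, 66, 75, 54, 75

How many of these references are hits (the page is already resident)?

7

35 -> fault, frames {35}
40 -> fault, frames {35,40}
66 -> fault, frames {35,40,66}
40 -> hit
66 -> hit
75 -> fault, evict 35, frames {40,66,75}
66 -> hit
75 -> hit
66 -> hit
75 -> hit
54 -> fault, evict 40, frames {66,75,54}
75 -> hit
Hits: 7.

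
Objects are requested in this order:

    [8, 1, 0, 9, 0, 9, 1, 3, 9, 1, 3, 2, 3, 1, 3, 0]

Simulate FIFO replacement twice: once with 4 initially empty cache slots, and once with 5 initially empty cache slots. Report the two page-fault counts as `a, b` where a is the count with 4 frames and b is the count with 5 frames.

8, 6

4 frames: F F F F . . . F . . . F . F . F → 8 faults.
5 frames: F F F F . . . F . . . F . . . . → 6 faults.
6 < 8: adding a frame reduced faults, as is typical.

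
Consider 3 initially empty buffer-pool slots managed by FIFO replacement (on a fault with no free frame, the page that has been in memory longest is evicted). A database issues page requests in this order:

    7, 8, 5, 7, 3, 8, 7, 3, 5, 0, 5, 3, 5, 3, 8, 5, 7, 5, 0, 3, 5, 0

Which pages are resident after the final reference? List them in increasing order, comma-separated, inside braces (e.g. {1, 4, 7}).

{0, 3, 5}

7 → fault, frames {7}
8 → fault, frames {7,8}
5 → fault, frames {7,8,5}
7 → hit
3 → fault, evict 7, frames {8,5,3}
8 → hit
7 → fault, evict 8, frames {5,3,7}
3 → hit
5 → hit
0 → fault, evict 5, frames {3,7,0}
5 → fault, evict 3, frames {7,0,5}
3 → fault, evict 7, frames {0,5,3}
5 → hit
3 → hit
8 → fault, evict 0, frames {5,3,8}
5 → hit
7 → fault, evict 5, frames {3,8,7}
5 → fault, evict 3, frames {8,7,5}
0 → fault, evict 8, frames {7,5,0}
3 → fault, evict 7, frames {5,0,3}
5 → hit
0 → hit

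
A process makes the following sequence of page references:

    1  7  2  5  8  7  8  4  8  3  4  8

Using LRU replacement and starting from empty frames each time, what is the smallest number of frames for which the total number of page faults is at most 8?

f=1: 12 faults
f=2: 10 faults
f=3: 8 faults
f=4: 7 faults
f=5: 7 faults
f=6: 7 faults
f=7: 7 faults
Smallest f with faults ≤ 8 is 3.

3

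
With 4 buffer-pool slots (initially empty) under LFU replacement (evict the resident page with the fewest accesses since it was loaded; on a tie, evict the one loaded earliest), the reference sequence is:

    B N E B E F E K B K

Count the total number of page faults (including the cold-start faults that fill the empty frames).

B → fault, frames (B)
N → fault, frames (B N)
E → fault, frames (B N E)
B → hit
E → hit
F → fault, frames (B N E F)
E → hit
K → fault, evict N, frames (B E F K)
B → hit
K → hit
Page faults: 5.

5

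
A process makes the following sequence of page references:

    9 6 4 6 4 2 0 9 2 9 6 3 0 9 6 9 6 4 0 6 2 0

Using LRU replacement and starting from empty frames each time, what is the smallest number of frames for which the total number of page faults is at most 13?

4

f=1: 22 faults
f=2: 17 faults
f=3: 14 faults
f=4: 11 faults
f=5: 8 faults
f=6: 6 faults
Smallest f with faults ≤ 13 is 4.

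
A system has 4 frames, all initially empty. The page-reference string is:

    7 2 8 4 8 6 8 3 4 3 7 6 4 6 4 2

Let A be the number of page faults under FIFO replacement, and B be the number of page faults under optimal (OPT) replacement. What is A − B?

1

Under FIFO: F F F F . F . F . . F . . . . F → 8 faults.
Under OPT: F F F F . F . F . . . . . . . F → 7 faults.
A − B = 8 − 7 = 1.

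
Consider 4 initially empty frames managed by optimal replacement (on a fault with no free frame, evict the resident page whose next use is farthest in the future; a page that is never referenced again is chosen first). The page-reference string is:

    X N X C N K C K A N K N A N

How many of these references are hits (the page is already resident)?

9

X: miss, frames (X)
N: miss, frames (X N)
X: hit
C: miss, frames (X N C)
N: hit
K: miss, frames (X N C K)
C: hit
K: hit
A: miss, evict C, frames (X N K A)
N: hit
K: hit
N: hit
A: hit
N: hit
Hits: 9.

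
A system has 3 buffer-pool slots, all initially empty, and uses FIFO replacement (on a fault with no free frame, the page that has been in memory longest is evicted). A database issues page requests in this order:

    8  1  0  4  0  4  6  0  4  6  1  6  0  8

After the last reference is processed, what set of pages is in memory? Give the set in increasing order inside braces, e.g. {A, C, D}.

{0, 1, 8}

8 → fault, frames {8}
1 → fault, frames {8,1}
0 → fault, frames {8,1,0}
4 → fault, evict 8, frames {1,0,4}
0 → hit
4 → hit
6 → fault, evict 1, frames {0,4,6}
0 → hit
4 → hit
6 → hit
1 → fault, evict 0, frames {4,6,1}
6 → hit
0 → fault, evict 4, frames {6,1,0}
8 → fault, evict 6, frames {1,0,8}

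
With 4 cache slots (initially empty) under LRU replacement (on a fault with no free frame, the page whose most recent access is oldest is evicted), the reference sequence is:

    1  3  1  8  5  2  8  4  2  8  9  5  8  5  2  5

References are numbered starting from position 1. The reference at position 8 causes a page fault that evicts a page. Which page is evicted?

1

pos 1: 1 → fault, frames (1)
pos 2: 3 → fault, frames (1 3)
pos 3: 1 → hit
pos 4: 8 → fault, frames (3 1 8)
pos 5: 5 → fault, frames (3 1 8 5)
pos 6: 2 → fault, evict 3, frames (1 8 5 2)
pos 7: 8 → hit
pos 8: 4 → fault, evict 1, frames (5 2 8 4)
At position 8, page 1 is evicted.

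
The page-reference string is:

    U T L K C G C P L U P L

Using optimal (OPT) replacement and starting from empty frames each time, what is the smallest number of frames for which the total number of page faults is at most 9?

3

f=1: 12 faults
f=2: 10 faults
f=3: 8 faults
f=4: 7 faults
f=5: 7 faults
f=6: 7 faults
f=7: 7 faults
Smallest f with faults ≤ 9 is 3.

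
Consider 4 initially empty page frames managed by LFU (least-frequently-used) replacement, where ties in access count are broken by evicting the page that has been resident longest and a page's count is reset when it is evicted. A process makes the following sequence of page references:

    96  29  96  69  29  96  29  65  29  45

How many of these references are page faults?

96 -> miss, frames [96]
29 -> miss, frames [96, 29]
96 -> hit
69 -> miss, frames [96, 29, 69]
29 -> hit
96 -> hit
29 -> hit
65 -> miss, frames [96, 29, 69, 65]
29 -> hit
45 -> miss, evict 69, frames [96, 29, 65, 45]
Page faults: 5.

5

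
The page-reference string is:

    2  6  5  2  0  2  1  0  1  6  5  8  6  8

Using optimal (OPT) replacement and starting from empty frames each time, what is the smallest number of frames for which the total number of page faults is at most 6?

4

f=1: 14 faults
f=2: 8 faults
f=3: 7 faults
f=4: 6 faults
f=5: 6 faults
f=6: 6 faults
Smallest f with faults ≤ 6 is 4.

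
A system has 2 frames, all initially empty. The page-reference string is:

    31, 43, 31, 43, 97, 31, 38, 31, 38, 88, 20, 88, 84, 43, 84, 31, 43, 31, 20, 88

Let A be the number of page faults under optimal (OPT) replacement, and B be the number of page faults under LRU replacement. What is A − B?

Under OPT: F F . . F . F . . F F . F F . F . . F F → 11 faults.
Under LRU: F F . . F F F . . F F . F F . F F . F F → 13 faults.
A − B = 11 − 13 = -2.

-2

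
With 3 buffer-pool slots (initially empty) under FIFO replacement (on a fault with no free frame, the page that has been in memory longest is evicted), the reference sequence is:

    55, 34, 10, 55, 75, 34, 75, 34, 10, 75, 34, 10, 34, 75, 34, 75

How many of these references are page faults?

55 → fault, frames {55}
34 → fault, frames {55,34}
10 → fault, frames {55,34,10}
55 → hit
75 → fault, evict 55, frames {34,10,75}
34 → hit
75 → hit
34 → hit
10 → hit
75 → hit
34 → hit
10 → hit
34 → hit
75 → hit
34 → hit
75 → hit
Page faults: 4.

4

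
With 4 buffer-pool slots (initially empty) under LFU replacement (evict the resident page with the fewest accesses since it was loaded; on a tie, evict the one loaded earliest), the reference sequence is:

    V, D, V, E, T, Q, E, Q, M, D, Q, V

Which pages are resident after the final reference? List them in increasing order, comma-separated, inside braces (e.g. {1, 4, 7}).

V -> miss, frames [V]
D -> miss, frames [V, D]
V -> hit
E -> miss, frames [V, D, E]
T -> miss, frames [V, D, E, T]
Q -> miss, evict D, frames [V, E, T, Q]
E -> hit
Q -> hit
M -> miss, evict T, frames [V, E, Q, M]
D -> miss, evict M, frames [V, E, Q, D]
Q -> hit
V -> hit

{D, E, Q, V}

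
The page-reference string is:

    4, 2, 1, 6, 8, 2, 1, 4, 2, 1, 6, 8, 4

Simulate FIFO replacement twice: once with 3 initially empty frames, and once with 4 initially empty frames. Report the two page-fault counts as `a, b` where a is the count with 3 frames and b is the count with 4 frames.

3 frames: F F F F F F F F . . F F . → 10 faults.
4 frames: F F F F F . . F F F F F F → 11 faults.
11 > 10: adding a frame increased faults — Belady's anomaly.

10, 11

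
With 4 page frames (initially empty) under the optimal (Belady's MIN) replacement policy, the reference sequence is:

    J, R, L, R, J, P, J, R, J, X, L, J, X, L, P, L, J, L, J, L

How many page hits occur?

15

J -> miss, frames (J)
R -> miss, frames (J R)
L -> miss, frames (J R L)
R -> hit
J -> hit
P -> miss, frames (J R L P)
J -> hit
R -> hit
J -> hit
X -> miss, evict R, frames (J L P X)
L -> hit
J -> hit
X -> hit
L -> hit
P -> hit
L -> hit
J -> hit
L -> hit
J -> hit
L -> hit
Hits: 15.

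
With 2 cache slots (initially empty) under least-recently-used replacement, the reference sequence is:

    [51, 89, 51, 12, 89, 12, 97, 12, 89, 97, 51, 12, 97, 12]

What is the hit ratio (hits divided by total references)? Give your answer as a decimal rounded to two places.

51 → fault, frames {51}
89 → fault, frames {51,89}
51 → hit
12 → fault, evict 89, frames {51,12}
89 → fault, evict 51, frames {12,89}
12 → hit
97 → fault, evict 89, frames {12,97}
12 → hit
89 → fault, evict 97, frames {12,89}
97 → fault, evict 12, frames {89,97}
51 → fault, evict 89, frames {97,51}
12 → fault, evict 97, frames {51,12}
97 → fault, evict 51, frames {12,97}
12 → hit
Hits: 4 of 14 references → 4/14 = 0.2857.

0.29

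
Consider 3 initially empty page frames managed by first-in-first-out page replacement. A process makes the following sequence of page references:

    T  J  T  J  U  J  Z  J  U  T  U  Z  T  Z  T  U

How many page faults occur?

T → miss, frames (T)
J → miss, frames (T J)
T → hit
J → hit
U → miss, frames (T J U)
J → hit
Z → miss, evict T, frames (J U Z)
J → hit
U → hit
T → miss, evict J, frames (U Z T)
U → hit
Z → hit
T → hit
Z → hit
T → hit
U → hit
Page faults: 5.

5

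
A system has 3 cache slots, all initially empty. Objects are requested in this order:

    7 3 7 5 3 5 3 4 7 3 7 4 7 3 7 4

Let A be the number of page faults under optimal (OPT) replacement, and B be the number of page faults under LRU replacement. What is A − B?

Under OPT: F F . F . . . F . . . . . . . . → 4 faults.
Under LRU: F F . F . . . F F . . . . . . . → 5 faults.
A − B = 4 − 5 = -1.

-1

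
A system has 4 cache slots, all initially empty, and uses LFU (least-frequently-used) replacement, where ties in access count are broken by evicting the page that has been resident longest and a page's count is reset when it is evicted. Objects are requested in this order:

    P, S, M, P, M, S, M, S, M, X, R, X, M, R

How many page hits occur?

P: fault, frames [P]
S: fault, frames [P, S]
M: fault, frames [P, S, M]
P: hit
M: hit
S: hit
M: hit
S: hit
M: hit
X: fault, frames [P, S, M, X]
R: fault, evict X, frames [P, S, M, R]
X: fault, evict R, frames [P, S, M, X]
M: hit
R: fault, evict X, frames [P, S, M, R]
Hits: 7.

7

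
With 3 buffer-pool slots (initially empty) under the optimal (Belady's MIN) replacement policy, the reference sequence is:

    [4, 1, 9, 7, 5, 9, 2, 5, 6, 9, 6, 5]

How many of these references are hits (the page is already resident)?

4 -> miss, frames (4)
1 -> miss, frames (4 1)
9 -> miss, frames (4 1 9)
7 -> miss, evict 1, frames (4 9 7)
5 -> miss, evict 7, frames (4 9 5)
9 -> hit
2 -> miss, evict 4, frames (9 5 2)
5 -> hit
6 -> miss, evict 2, frames (9 5 6)
9 -> hit
6 -> hit
5 -> hit
Hits: 5.

5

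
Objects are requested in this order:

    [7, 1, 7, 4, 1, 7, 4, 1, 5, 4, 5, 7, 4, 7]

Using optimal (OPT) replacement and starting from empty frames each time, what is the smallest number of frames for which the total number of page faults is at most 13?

f=1: 14 faults
f=2: 7 faults
f=3: 4 faults
f=4: 4 faults
Smallest f with faults ≤ 13 is 2.

2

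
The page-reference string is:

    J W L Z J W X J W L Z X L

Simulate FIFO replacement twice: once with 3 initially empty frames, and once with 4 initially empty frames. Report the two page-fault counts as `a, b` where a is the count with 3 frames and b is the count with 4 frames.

3 frames: F F F F F F F . . F F . . → 9 faults.
4 frames: F F F F . . F F F F F F . → 10 faults.
10 > 9: adding a frame increased faults — Belady's anomaly.

9, 10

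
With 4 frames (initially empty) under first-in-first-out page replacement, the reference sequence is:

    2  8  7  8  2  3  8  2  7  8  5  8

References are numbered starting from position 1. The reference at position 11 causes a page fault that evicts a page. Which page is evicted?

2

pos 1: 2: miss, frames (2)
pos 2: 8: miss, frames (2 8)
pos 3: 7: miss, frames (2 8 7)
pos 4: 8: hit
pos 5: 2: hit
pos 6: 3: miss, frames (2 8 7 3)
pos 7: 8: hit
pos 8: 2: hit
pos 9: 7: hit
pos 10: 8: hit
pos 11: 5: miss, evict 2, frames (8 7 3 5)
At position 11, page 2 is evicted.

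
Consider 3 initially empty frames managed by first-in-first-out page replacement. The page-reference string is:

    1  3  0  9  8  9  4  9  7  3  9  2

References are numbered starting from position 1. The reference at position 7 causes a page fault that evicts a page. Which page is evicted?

pos 1: 1 → miss, frames [1]
pos 2: 3 → miss, frames [1, 3]
pos 3: 0 → miss, frames [1, 3, 0]
pos 4: 9 → miss, evict 1, frames [3, 0, 9]
pos 5: 8 → miss, evict 3, frames [0, 9, 8]
pos 6: 9 → hit
pos 7: 4 → miss, evict 0, frames [9, 8, 4]
At position 7, page 0 is evicted.

0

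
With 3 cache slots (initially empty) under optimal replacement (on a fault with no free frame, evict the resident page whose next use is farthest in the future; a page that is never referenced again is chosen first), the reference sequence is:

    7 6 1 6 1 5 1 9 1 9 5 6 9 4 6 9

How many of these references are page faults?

7

7: fault, frames (7)
6: fault, frames (7 6)
1: fault, frames (7 6 1)
6: hit
1: hit
5: fault, evict 7, frames (6 1 5)
1: hit
9: fault, evict 6, frames (1 5 9)
1: hit
9: hit
5: hit
6: fault, evict 5, frames (1 9 6)
9: hit
4: fault, evict 1, frames (9 6 4)
6: hit
9: hit
Page faults: 7.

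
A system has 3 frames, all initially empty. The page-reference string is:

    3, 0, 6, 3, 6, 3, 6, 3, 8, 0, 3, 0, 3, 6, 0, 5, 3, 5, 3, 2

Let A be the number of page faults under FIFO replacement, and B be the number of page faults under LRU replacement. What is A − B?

Under FIFO: F F F . . . . . F . F F . F . F F . . F → 10 faults.
Under LRU: F F F . . . . . F F . . . F . F F . . F → 9 faults.
A − B = 10 − 9 = 1.

1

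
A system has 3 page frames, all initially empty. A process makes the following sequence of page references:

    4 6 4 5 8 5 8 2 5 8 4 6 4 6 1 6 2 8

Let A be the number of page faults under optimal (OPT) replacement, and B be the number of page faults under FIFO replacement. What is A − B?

-1

Under OPT: F F . F F . . F . . F F . . F . . F → 9 faults.
Under FIFO: F F . F F . . F . . F F . . F . F F → 10 faults.
A − B = 9 − 10 = -1.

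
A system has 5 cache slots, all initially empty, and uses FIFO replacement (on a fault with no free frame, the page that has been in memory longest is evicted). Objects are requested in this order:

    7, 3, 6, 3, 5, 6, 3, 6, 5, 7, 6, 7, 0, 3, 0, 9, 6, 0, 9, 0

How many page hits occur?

14

7 → fault, frames {7}
3 → fault, frames {7,3}
6 → fault, frames {7,3,6}
3 → hit
5 → fault, frames {7,3,6,5}
6 → hit
3 → hit
6 → hit
5 → hit
7 → hit
6 → hit
7 → hit
0 → fault, frames {7,3,6,5,0}
3 → hit
0 → hit
9 → fault, evict 7, frames {3,6,5,0,9}
6 → hit
0 → hit
9 → hit
0 → hit
Hits: 14.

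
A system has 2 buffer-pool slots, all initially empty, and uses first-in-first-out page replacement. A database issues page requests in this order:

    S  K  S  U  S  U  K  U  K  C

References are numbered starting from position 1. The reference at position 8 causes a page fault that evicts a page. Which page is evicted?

S

pos 1: S: miss, frames {S}
pos 2: K: miss, frames {S,K}
pos 3: S: hit
pos 4: U: miss, evict S, frames {K,U}
pos 5: S: miss, evict K, frames {U,S}
pos 6: U: hit
pos 7: K: miss, evict U, frames {S,K}
pos 8: U: miss, evict S, frames {K,U}
At position 8, page S is evicted.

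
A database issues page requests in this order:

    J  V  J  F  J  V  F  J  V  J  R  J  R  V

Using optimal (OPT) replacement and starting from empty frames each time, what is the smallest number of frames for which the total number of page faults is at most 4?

f=1: 14 faults
f=2: 7 faults
f=3: 4 faults
f=4: 4 faults
Smallest f with faults ≤ 4 is 3.

3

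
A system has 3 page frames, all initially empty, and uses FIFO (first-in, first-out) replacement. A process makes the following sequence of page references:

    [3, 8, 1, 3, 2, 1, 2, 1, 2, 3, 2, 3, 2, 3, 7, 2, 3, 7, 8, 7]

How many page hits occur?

3 -> fault, frames (3)
8 -> fault, frames (3 8)
1 -> fault, frames (3 8 1)
3 -> hit
2 -> fault, evict 3, frames (8 1 2)
1 -> hit
2 -> hit
1 -> hit
2 -> hit
3 -> fault, evict 8, frames (1 2 3)
2 -> hit
3 -> hit
2 -> hit
3 -> hit
7 -> fault, evict 1, frames (2 3 7)
2 -> hit
3 -> hit
7 -> hit
8 -> fault, evict 2, frames (3 7 8)
7 -> hit
Hits: 13.

13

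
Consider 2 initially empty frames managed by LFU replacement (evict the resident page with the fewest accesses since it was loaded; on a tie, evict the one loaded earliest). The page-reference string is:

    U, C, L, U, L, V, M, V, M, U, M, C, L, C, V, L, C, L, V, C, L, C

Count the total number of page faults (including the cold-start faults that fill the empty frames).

U -> fault, frames {U}
C -> fault, frames {U,C}
L -> fault, evict U, frames {C,L}
U -> fault, evict C, frames {L,U}
L -> hit
V -> fault, evict U, frames {L,V}
M -> fault, evict V, frames {L,M}
V -> fault, evict M, frames {L,V}
M -> fault, evict V, frames {L,M}
U -> fault, evict M, frames {L,U}
M -> fault, evict U, frames {L,M}
C -> fault, evict M, frames {L,C}
L -> hit
C -> hit
V -> fault, evict C, frames {L,V}
L -> hit
C -> fault, evict V, frames {L,C}
L -> hit
V -> fault, evict C, frames {L,V}
C -> fault, evict V, frames {L,C}
L -> hit
C -> hit
Page faults: 15.

15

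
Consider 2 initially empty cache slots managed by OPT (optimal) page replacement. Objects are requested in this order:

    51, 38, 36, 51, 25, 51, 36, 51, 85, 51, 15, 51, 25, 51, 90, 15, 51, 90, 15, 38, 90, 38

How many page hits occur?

10

51: fault, frames [51]
38: fault, frames [51, 38]
36: fault, evict 38, frames [51, 36]
51: hit
25: fault, evict 36, frames [51, 25]
51: hit
36: fault, evict 25, frames [51, 36]
51: hit
85: fault, evict 36, frames [51, 85]
51: hit
15: fault, evict 85, frames [51, 15]
51: hit
25: fault, evict 15, frames [51, 25]
51: hit
90: fault, evict 25, frames [51, 90]
15: fault, evict 90, frames [51, 15]
51: hit
90: fault, evict 51, frames [15, 90]
15: hit
38: fault, evict 15, frames [90, 38]
90: hit
38: hit
Hits: 10.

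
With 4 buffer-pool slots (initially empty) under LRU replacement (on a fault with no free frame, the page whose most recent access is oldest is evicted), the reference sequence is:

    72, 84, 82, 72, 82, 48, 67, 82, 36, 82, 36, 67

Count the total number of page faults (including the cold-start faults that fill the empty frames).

6

72 -> fault, frames {72}
84 -> fault, frames {72,84}
82 -> fault, frames {72,84,82}
72 -> hit
82 -> hit
48 -> fault, frames {84,72,82,48}
67 -> fault, evict 84, frames {72,82,48,67}
82 -> hit
36 -> fault, evict 72, frames {48,67,82,36}
82 -> hit
36 -> hit
67 -> hit
Page faults: 6.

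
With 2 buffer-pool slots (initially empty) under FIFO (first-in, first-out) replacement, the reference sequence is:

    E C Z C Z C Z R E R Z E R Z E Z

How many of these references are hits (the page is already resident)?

7

E: fault, frames {E}
C: fault, frames {E,C}
Z: fault, evict E, frames {C,Z}
C: hit
Z: hit
C: hit
Z: hit
R: fault, evict C, frames {Z,R}
E: fault, evict Z, frames {R,E}
R: hit
Z: fault, evict R, frames {E,Z}
E: hit
R: fault, evict E, frames {Z,R}
Z: hit
E: fault, evict Z, frames {R,E}
Z: fault, evict R, frames {E,Z}
Hits: 7.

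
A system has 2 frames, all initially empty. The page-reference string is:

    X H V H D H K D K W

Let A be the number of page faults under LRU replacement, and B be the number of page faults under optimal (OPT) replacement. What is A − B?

Under LRU: F F F . F . F F . F → 7 faults.
Under OPT: F F F . F . F . . F → 6 faults.
A − B = 7 − 6 = 1.

1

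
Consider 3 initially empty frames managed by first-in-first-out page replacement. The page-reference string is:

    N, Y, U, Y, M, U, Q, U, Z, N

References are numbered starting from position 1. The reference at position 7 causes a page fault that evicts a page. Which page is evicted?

Y

pos 1: N -> miss, frames (N)
pos 2: Y -> miss, frames (N Y)
pos 3: U -> miss, frames (N Y U)
pos 4: Y -> hit
pos 5: M -> miss, evict N, frames (Y U M)
pos 6: U -> hit
pos 7: Q -> miss, evict Y, frames (U M Q)
At position 7, page Y is evicted.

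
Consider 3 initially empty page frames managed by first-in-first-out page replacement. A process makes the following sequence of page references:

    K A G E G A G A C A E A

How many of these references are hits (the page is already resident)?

K -> fault, frames [K]
A -> fault, frames [K, A]
G -> fault, frames [K, A, G]
E -> fault, evict K, frames [A, G, E]
G -> hit
A -> hit
G -> hit
A -> hit
C -> fault, evict A, frames [G, E, C]
A -> fault, evict G, frames [E, C, A]
E -> hit
A -> hit
Hits: 6.

6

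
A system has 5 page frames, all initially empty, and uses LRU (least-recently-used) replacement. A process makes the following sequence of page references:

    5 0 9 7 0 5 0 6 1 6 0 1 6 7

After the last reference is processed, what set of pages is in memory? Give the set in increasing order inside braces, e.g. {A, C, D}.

5 → fault, frames (5)
0 → fault, frames (5 0)
9 → fault, frames (5 0 9)
7 → fault, frames (5 0 9 7)
0 → hit
5 → hit
0 → hit
6 → fault, frames (9 7 5 0 6)
1 → fault, evict 9, frames (7 5 0 6 1)
6 → hit
0 → hit
1 → hit
6 → hit
7 → hit

{0, 1, 5, 6, 7}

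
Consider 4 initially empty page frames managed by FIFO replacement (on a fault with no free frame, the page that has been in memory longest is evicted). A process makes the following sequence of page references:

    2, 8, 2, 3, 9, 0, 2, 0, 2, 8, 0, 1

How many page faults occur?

8

2 -> miss, frames (2)
8 -> miss, frames (2 8)
2 -> hit
3 -> miss, frames (2 8 3)
9 -> miss, frames (2 8 3 9)
0 -> miss, evict 2, frames (8 3 9 0)
2 -> miss, evict 8, frames (3 9 0 2)
0 -> hit
2 -> hit
8 -> miss, evict 3, frames (9 0 2 8)
0 -> hit
1 -> miss, evict 9, frames (0 2 8 1)
Page faults: 8.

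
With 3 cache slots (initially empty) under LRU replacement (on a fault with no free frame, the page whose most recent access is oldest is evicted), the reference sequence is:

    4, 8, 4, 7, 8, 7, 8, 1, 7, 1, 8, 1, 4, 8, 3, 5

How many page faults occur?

4 → miss, frames {4}
8 → miss, frames {4,8}
4 → hit
7 → miss, frames {8,4,7}
8 → hit
7 → hit
8 → hit
1 → miss, evict 4, frames {7,8,1}
7 → hit
1 → hit
8 → hit
1 → hit
4 → miss, evict 7, frames {8,1,4}
8 → hit
3 → miss, evict 1, frames {4,8,3}
5 → miss, evict 4, frames {8,3,5}
Page faults: 7.

7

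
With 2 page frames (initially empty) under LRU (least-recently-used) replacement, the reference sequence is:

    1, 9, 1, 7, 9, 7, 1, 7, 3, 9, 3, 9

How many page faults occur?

1 → fault, frames {1}
9 → fault, frames {1,9}
1 → hit
7 → fault, evict 9, frames {1,7}
9 → fault, evict 1, frames {7,9}
7 → hit
1 → fault, evict 9, frames {7,1}
7 → hit
3 → fault, evict 1, frames {7,3}
9 → fault, evict 7, frames {3,9}
3 → hit
9 → hit
Page faults: 7.

7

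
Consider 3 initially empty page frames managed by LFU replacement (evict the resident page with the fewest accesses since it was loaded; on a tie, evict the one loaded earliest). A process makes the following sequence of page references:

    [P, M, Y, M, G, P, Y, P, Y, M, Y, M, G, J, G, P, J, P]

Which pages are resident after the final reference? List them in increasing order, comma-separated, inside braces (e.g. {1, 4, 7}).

{M, P, Y}

P -> miss, frames (P)
M -> miss, frames (P M)
Y -> miss, frames (P M Y)
M -> hit
G -> miss, evict P, frames (M Y G)
P -> miss, evict Y, frames (M G P)
Y -> miss, evict G, frames (M P Y)
P -> hit
Y -> hit
M -> hit
Y -> hit
M -> hit
G -> miss, evict P, frames (M Y G)
J -> miss, evict G, frames (M Y J)
G -> miss, evict J, frames (M Y G)
P -> miss, evict G, frames (M Y P)
J -> miss, evict P, frames (M Y J)
P -> miss, evict J, frames (M Y P)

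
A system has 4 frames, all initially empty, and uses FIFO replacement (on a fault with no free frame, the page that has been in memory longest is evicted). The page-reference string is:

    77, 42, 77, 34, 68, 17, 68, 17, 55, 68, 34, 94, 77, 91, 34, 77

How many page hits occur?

6

77 -> fault, frames [77]
42 -> fault, frames [77, 42]
77 -> hit
34 -> fault, frames [77, 42, 34]
68 -> fault, frames [77, 42, 34, 68]
17 -> fault, evict 77, frames [42, 34, 68, 17]
68 -> hit
17 -> hit
55 -> fault, evict 42, frames [34, 68, 17, 55]
68 -> hit
34 -> hit
94 -> fault, evict 34, frames [68, 17, 55, 94]
77 -> fault, evict 68, frames [17, 55, 94, 77]
91 -> fault, evict 17, frames [55, 94, 77, 91]
34 -> fault, evict 55, frames [94, 77, 91, 34]
77 -> hit
Hits: 6.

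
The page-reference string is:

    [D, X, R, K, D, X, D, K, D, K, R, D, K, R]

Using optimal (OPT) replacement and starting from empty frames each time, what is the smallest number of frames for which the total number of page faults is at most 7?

3

f=1: 14 faults
f=2: 8 faults
f=3: 5 faults
f=4: 4 faults
Smallest f with faults ≤ 7 is 3.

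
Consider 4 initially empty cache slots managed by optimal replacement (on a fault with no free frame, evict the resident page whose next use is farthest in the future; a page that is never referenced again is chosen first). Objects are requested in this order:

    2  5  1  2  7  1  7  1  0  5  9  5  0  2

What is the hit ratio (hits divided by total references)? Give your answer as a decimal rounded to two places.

2 -> miss, frames (2)
5 -> miss, frames (2 5)
1 -> miss, frames (2 5 1)
2 -> hit
7 -> miss, frames (2 5 1 7)
1 -> hit
7 -> hit
1 -> hit
0 -> miss, evict 7, frames (2 5 1 0)
5 -> hit
9 -> miss, evict 1, frames (2 5 0 9)
5 -> hit
0 -> hit
2 -> hit
Hits: 8 of 14 references → 8/14 = 0.5714.

0.57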